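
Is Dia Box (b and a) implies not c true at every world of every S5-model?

Tableau for the negation not (Dia Box (b and a) implies not c):
1. not (Dia Box (b and a) implies not c), w0
2. Dia Box (b and a), w0
3. c, w0
4. Box (b and a), w1
5. b and a, w0
6. b, w0
7. a, w0
8. b and a, w1
9. b, w1
10. a, w1
Accessibility: w0Rw0, w0Rw1, w1Rw0, w1Rw1
The negation has an open branch (countermodel exists).

Not valid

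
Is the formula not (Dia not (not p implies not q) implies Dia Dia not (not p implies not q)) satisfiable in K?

1. not (Dia not (not p implies not q) implies Dia Dia not (not p implies not q)), 0
2. Dia not (not p implies not q), 0   [neg-implies-rule on 1]
3. not Dia Dia not (not p implies not q), 0   [neg-implies-rule on 1]
4. not (not p implies not q), 1   [Dia-rule on 2: fresh world 1, 0R1]
5. not p, 1   [neg-implies-rule on 4]
6. q, 1   [neg-implies-rule on 4]
7. not Dia not (not p implies not q), 1   [neg-Dia-rule on 3 via 0R1]
Accessibility: 0R1

Satisfiable (open branch found)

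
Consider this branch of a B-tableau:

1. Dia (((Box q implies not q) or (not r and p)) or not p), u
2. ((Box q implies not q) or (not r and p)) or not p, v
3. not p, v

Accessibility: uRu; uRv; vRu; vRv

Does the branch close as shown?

Open

No atom appears with both signs at the same world.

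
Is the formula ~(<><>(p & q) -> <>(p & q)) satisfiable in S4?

1. ~(<><>(p & q) -> <>(p & q)), 0
2. <><>(p & q), 0   [~->-rule on 1]
3. ~<>(p & q), 0   [~->-rule on 1]
4. ~(p & q), 0   [~<>-rule on 3 via 0R0]
5. ~q, 0   [~&-rule on 4 (branches; this branch)]
6. <>(p & q), 1   [<>-rule on 2: fresh world 1, 0R1]
7. ~(p & q), 1   [~<>-rule on 3 via 0R1]
8. ~q, 1   [~&-rule on 7 (branches; this branch)]
9. p & q, 2   [<>-rule on 6: fresh world 2, 1R2]
10. p, 2   [&-rule on 9]
11. q, 2   [&-rule on 9]
12. ~(p & q), 2   [~<>-rule on 3 via 0R2]
13. ~q, 2   [~&-rule on 12 (branches; this branch)]
Accessibility: 0R0, 0R1, 0R2, 1R1, 1R2, 2R2
Branch closes: q and ~q both at 2.
All branches of the tableau close; one closing branch shown above.

Unsatisfiable (every branch closes)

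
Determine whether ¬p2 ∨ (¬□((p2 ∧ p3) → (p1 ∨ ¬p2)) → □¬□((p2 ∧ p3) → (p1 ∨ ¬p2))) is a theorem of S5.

Tableau for the negation ¬(¬p2 ∨ (¬□((p2 ∧ p3) → (p1 ∨ ¬p2)) → □¬□((p2 ∧ p3) → (p1 ∨ ¬p2)))):
1. ¬(¬p2 ∨ (¬□((p2 ∧ p3) → (p1 ∨ ¬p2)) → □¬□((p2 ∧ p3) → (p1 ∨ ¬p2)))), u
2. p2, u
3. ¬(¬□((p2 ∧ p3) → (p1 ∨ ¬p2)) → □¬□((p2 ∧ p3) → (p1 ∨ ¬p2))), u
4. ¬□((p2 ∧ p3) → (p1 ∨ ¬p2)), u
5. ¬□¬□((p2 ∧ p3) → (p1 ∨ ¬p2)), u
6. ¬((p2 ∧ p3) → (p1 ∨ ¬p2)), v
7. p2 ∧ p3, v
8. ¬(p1 ∨ ¬p2), v
9. p2, v
10. p3, v
11. ¬p1, v
12. □((p2 ∧ p3) → (p1 ∨ ¬p2)), w
13. (p2 ∧ p3) → (p1 ∨ ¬p2), u
14. (p2 ∧ p3) → (p1 ∨ ¬p2), v
15. (p2 ∧ p3) → (p1 ∨ ¬p2), w
16. p1 ∨ ¬p2, u
17. p1 ∨ ¬p2, v
18. p1 ∨ ¬p2, w
19. p1, u
20. ¬p2, v
Accessibility: uRu, uRv, uRw, vRu, vRv, vRw, wRu, wRv, wRw
Branch closes: p2 and ¬p2 both at v.
All branches of the negation close; one closing branch shown above.

Valid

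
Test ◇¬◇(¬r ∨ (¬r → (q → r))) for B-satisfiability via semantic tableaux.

Unsatisfiable

1. ◇¬◇(¬r ∨ (¬r → (q → r))), 0
2. ¬◇(¬r ∨ (¬r → (q → r))), 1
3. ¬(¬r ∨ (¬r → (q → r))), 0
4. r, 0
5. ¬(¬r → (q → r)), 0
6. ¬r, 0
7. ¬(q → r), 0
Accessibility: 0R0, 0R1, 1R0, 1R1
Branch closes: r and ¬r both at 0.
(One branch shown.) All branches close.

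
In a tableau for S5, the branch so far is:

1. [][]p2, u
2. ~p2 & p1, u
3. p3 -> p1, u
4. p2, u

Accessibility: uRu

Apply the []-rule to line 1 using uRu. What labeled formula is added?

[]p2, u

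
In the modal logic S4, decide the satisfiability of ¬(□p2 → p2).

1. ¬(□p2 → p2), w0
2. □p2, w0
3. ¬p2, w0
4. p2, w0
Accessibility: w0Rw0
Branch closes: p2 and ¬p2 both at w0.
All branches of the tableau close; one closing branch shown above.

Unsatisfiable (every branch closes)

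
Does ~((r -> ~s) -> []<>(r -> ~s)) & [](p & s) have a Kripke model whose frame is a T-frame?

Satisfiable (open branch found)

1. ~((r -> ~s) -> []<>(r -> ~s)) & [](p & s), w0
2. ~((r -> ~s) -> []<>(r -> ~s)), w0
3. [](p & s), w0
4. r -> ~s, w0
5. ~[]<>(r -> ~s), w0
6. p & s, w0
7. p, w0
8. s, w0
9. ~r, w0
10. ~<>(r -> ~s), w1
11. p & s, w1
12. p, w1
13. s, w1
14. ~(r -> ~s), w1
15. r, w1
Accessibility: w0Rw0, w0Rw1, w1Rw1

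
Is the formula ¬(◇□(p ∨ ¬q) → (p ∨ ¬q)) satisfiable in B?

Unsatisfiable (every branch closes)

1. ¬(◇□(p ∨ ¬q) → (p ∨ ¬q)), u
2. ◇□(p ∨ ¬q), u
3. ¬(p ∨ ¬q), u
4. ¬p, u
5. q, u
6. □(p ∨ ¬q), v
7. p ∨ ¬q, u
8. p ∨ ¬q, v
9. ¬q, u
Accessibility: uRu, uRv, vRu, vRv
Branch closes: q and ¬q both at u.
(One branch shown.) All branches close.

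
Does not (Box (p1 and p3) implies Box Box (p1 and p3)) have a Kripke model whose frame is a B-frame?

Yes, satisfiable

1. not (Box (p1 and p3) implies Box Box (p1 and p3)), u
2. Box (p1 and p3), u
3. not Box Box (p1 and p3), u
4. p1 and p3, u
5. p1, u
6. p3, u
7. not Box (p1 and p3), v
8. p1 and p3, v
9. p1, v
10. p3, v
11. not (p1 and p3), w
12. not p3, w
Accessibility: uRu, uRv, vRu, vRv, vRw, wRv, wRw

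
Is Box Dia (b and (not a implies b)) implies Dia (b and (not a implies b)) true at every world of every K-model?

Not valid

Tableau for the negation not (Box Dia (b and (not a implies b)) implies Dia (b and (not a implies b))):
1. not (Box Dia (b and (not a implies b)) implies Dia (b and (not a implies b))), 0
2. Box Dia (b and (not a implies b)), 0
3. not Dia (b and (not a implies b)), 0
The negation has an open branch (countermodel exists).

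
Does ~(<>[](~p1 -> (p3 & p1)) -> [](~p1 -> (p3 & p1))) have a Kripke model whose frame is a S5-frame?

1. ~(<>[](~p1 -> (p3 & p1)) -> [](~p1 -> (p3 & p1))), 0
2. <>[](~p1 -> (p3 & p1)), 0
3. ~[](~p1 -> (p3 & p1)), 0
4. [](~p1 -> (p3 & p1)), 1
5. ~p1 -> (p3 & p1), 0
6. ~p1 -> (p3 & p1), 1
7. p3 & p1, 0
8. p3, 0
9. p1, 0
10. p3 & p1, 1
11. p3, 1
12. p1, 1
13. ~(~p1 -> (p3 & p1)), 2
14. ~p1, 2
15. ~(p3 & p1), 2
16. ~p1 -> (p3 & p1), 2
17. p3 & p1, 2
18. p3, 2
19. p1, 2
Accessibility: 0R0, 0R1, 0R2, 1R0, 1R1, 1R2, 2R0, 2R1, 2R2
Branch closes: p1 and ~p1 both at 2.
All branches of the tableau close; one closing branch shown above.

Unsatisfiable (every branch closes)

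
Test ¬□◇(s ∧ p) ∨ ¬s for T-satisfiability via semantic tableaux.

Yes, satisfiable

1. ¬□◇(s ∧ p) ∨ ¬s, w0
2. ¬s, w0
Accessibility: w0Rw0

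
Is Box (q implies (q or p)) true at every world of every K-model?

Valid in K

Tableau for the negation not Box (q implies (q or p)):
1. not Box (q implies (q or p)), u
2. not (q implies (q or p)), v   [neg-Box-rule on 1: fresh world v, uRv]
3. q, v   [neg-implies-rule on 2]
4. not (q or p), v   [neg-implies-rule on 2]
5. not q, v   [neg-or-rule on 4]
6. not p, v   [neg-or-rule on 4]
Accessibility: uRv
Branch closes: q and not q both at v.
Every branch of the negation's tableau closes; the branch above is one of them.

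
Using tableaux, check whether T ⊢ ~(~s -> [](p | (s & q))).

Tableau for the negation ~s -> [](p | (s & q)):
1. ~s -> [](p | (s & q)), 0
2. [](p | (s & q)), 0
3. p | (s & q), 0
4. s & q, 0
5. s, 0
6. q, 0
Accessibility: 0R0
The negation has an open branch (countermodel exists).

Invalid (countermodel exists)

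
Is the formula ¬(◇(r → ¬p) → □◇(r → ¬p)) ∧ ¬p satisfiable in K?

Satisfiable

1. ¬(◇(r → ¬p) → □◇(r → ¬p)) ∧ ¬p, w0
2. ¬(◇(r → ¬p) → □◇(r → ¬p)), w0
3. ¬p, w0
4. ◇(r → ¬p), w0
5. ¬□◇(r → ¬p), w0
6. r → ¬p, w1
7. ¬p, w1
8. ¬◇(r → ¬p), w2
Accessibility: w0Rw1, w0Rw2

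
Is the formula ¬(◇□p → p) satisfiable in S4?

Satisfiable (open branch found)

1. ¬(◇□p → p), w0
2. ◇□p, w0
3. ¬p, w0
4. □p, w1
5. p, w1
Accessibility: w0Rw0, w0Rw1, w1Rw1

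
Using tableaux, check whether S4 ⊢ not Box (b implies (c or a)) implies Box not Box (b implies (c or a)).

Tableau for the negation not (not Box (b implies (c or a)) implies Box not Box (b implies (c or a))):
1. not (not Box (b implies (c or a)) implies Box not Box (b implies (c or a))), u
2. not Box (b implies (c or a)), u
3. not Box not Box (b implies (c or a)), u
4. not (b implies (c or a)), v
5. b, v
6. not (c or a), v
7. not c, v
8. not a, v
9. Box (b implies (c or a)), w
10. b implies (c or a), w
11. c or a, w
12. a, w
Accessibility: uRu, uRv, uRw, vRv, wRw
The negation has an open branch (countermodel exists).

Not valid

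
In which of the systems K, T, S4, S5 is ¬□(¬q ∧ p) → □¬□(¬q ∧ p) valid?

S5-tableau for the negation ¬(¬□(¬q ∧ p) → □¬□(¬q ∧ p)):
1. ¬(¬□(¬q ∧ p) → □¬□(¬q ∧ p)), w0
2. ¬□(¬q ∧ p), w0
3. ¬□¬□(¬q ∧ p), w0
4. ¬(¬q ∧ p), w1
5. ¬p, w1
6. □(¬q ∧ p), w2
7. ¬q ∧ p, w0
8. ¬q, w0
9. p, w0
10. ¬q ∧ p, w1
11. ¬q, w1
12. p, w1
Accessibility: w0Rw0, w0Rw1, w0Rw2, w1Rw0, w1Rw1, w1Rw2, w2Rw0, w2Rw1, w2Rw2
Branch closes: p and ¬p both at w1.
Every branch closes (one shown): valid in S5.
S4-tableau for the negation ¬(¬□(¬q ∧ p) → □¬□(¬q ∧ p)):
1. ¬(¬□(¬q ∧ p) → □¬□(¬q ∧ p)), w0
2. ¬□(¬q ∧ p), w0
3. ¬□¬□(¬q ∧ p), w0
4. ¬(¬q ∧ p), w1
5. ¬p, w1
6. □(¬q ∧ p), w2
7. ¬q ∧ p, w2
8. ¬q, w2
9. p, w2
Accessibility: w0Rw0, w0Rw1, w0Rw2, w1Rw1, w2Rw2
Complete open branch: countermodel on an S4-frame, so not valid in S4, nor in K, T (the same frame is also a K-frame and a T-frame).

S5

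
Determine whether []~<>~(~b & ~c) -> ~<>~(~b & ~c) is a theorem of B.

Yes, valid

Tableau for the negation ~([]~<>~(~b & ~c) -> ~<>~(~b & ~c)):
1. ~([]~<>~(~b & ~c) -> ~<>~(~b & ~c)), w0
2. []~<>~(~b & ~c), w0
3. <>~(~b & ~c), w0
4. ~<>~(~b & ~c), w0
5. ~b & ~c, w0
6. ~b, w0
7. ~c, w0
8. ~(~b & ~c), w1
9. ~<>~(~b & ~c), w1
10. ~b & ~c, w1
11. ~b, w1
12. ~c, w1
13. c, w1
Accessibility: w0Rw0, w0Rw1, w1Rw0, w1Rw1
Branch closes: c and ~c both at w1.
Every branch of the negation's tableau closes; the branch above is one of them.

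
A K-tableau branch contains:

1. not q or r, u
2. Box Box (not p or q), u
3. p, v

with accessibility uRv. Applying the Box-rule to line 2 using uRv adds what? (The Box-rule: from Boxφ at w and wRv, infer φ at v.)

Box (not p or q), v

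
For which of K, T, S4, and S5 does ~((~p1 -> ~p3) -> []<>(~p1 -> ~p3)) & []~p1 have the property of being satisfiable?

S4-tableau for the formula:
1. ~((~p1 -> ~p3) -> []<>(~p1 -> ~p3)) & []~p1, u
2. ~((~p1 -> ~p3) -> []<>(~p1 -> ~p3)), u
3. []~p1, u
4. ~p1 -> ~p3, u
5. ~[]<>(~p1 -> ~p3), u
6. ~p1, u
7. ~p3, u
8. ~<>(~p1 -> ~p3), v
9. ~p1, v
10. ~(~p1 -> ~p3), v
11. p3, v
Accessibility: uRu, uRv, vRv
Complete open branch: satisfiable in S4, hence also in K, T (this S4-model is also a K-model and a T-model).
S5-tableau for the formula:
1. ~((~p1 -> ~p3) -> []<>(~p1 -> ~p3)) & []~p1, u
2. ~((~p1 -> ~p3) -> []<>(~p1 -> ~p3)), u
3. []~p1, u
4. ~p1 -> ~p3, u
5. ~[]<>(~p1 -> ~p3), u
6. ~p1, u
7. ~p3, u
8. ~<>(~p1 -> ~p3), v
9. ~p1, v
10. ~(~p1 -> ~p3), u
11. p3, u
Accessibility: uRu, uRv, vRu, vRv
Branch closes: p3 and ~p3 both at u.
Every branch closes (one shown): unsatisfiable in S5.

K, T, S4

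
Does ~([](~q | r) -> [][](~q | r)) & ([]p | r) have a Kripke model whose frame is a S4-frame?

Unsatisfiable

1. ~([](~q | r) -> [][](~q | r)) & ([]p | r), u
2. ~([](~q | r) -> [][](~q | r)), u
3. []p | r, u
4. [](~q | r), u
5. ~[][](~q | r), u
6. ~q | r, u
7. []p, u
8. p, u
9. r, u
10. ~[](~q | r), v
11. ~q | r, v
12. p, v
13. r, v
14. ~(~q | r), w
15. q, w
16. ~r, w
17. ~q | r, w
18. p, w
19. r, w
Accessibility: uRu, uRv, uRw, vRv, vRw, wRw
Branch closes: r and ~r both at w.
(One branch shown.) All branches close.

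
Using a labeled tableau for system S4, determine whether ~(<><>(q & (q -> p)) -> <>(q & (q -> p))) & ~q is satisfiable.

Unsatisfiable (every branch closes)

1. ~(<><>(q & (q -> p)) -> <>(q & (q -> p))) & ~q, u
2. ~(<><>(q & (q -> p)) -> <>(q & (q -> p))), u
3. ~q, u
4. <><>(q & (q -> p)), u
5. ~<>(q & (q -> p)), u
6. ~(q & (q -> p)), u
7. <>(q & (q -> p)), v
8. ~(q & (q -> p)), v
9. ~(q -> p), v
10. q, v
11. ~p, v
12. q & (q -> p), w
13. q, w
14. q -> p, w
15. ~(q & (q -> p)), w
16. p, w
17. ~(q -> p), w
18. ~p, w
Accessibility: uRu, uRv, uRw, vRv, vRw, wRw
Branch closes: p and ~p both at w.
(One branch shown.) All branches close.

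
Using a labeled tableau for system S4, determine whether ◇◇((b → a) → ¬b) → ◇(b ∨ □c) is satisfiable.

Satisfiable (open branch found)

1. ◇◇((b → a) → ¬b) → ◇(b ∨ □c), u
2. ◇(b ∨ □c), u
3. b ∨ □c, v
4. □c, v
5. c, v
Accessibility: uRu, uRv, vRv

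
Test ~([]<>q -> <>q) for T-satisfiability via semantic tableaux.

1. ~([]<>q -> <>q), w0
2. []<>q, w0   [~->-rule on 1]
3. ~<>q, w0   [~->-rule on 1]
4. <>q, w0   [[]-rule on 2 via w0Rw0]
5. ~q, w0   [~<>-rule on 3 via w0Rw0]
6. q, w1   [<>-rule on 4: fresh world w1, w0Rw1]
7. <>q, w1   [[]-rule on 2 via w0Rw1]
8. ~q, w1   [~<>-rule on 3 via w0Rw1]
Accessibility: w0Rw0, w0Rw1, w1Rw1
Branch closes: q and ~q both at w1.
Every branch closes; the branch above is one of them.

No, unsatisfiable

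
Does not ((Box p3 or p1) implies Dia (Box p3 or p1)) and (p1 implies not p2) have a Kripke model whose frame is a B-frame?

1. not ((Box p3 or p1) implies Dia (Box p3 or p1)) and (p1 implies not p2), u
2. not ((Box p3 or p1) implies Dia (Box p3 or p1)), u   [and-rule on 1]
3. p1 implies not p2, u   [and-rule on 1]
4. Box p3 or p1, u   [neg-implies-rule on 2]
5. not Dia (Box p3 or p1), u   [neg-implies-rule on 2]
6. not (Box p3 or p1), u   [neg-Dia-rule on 5 via uRu]
7. not Box p3, u   [neg-or-rule on 6]
8. not p1, u   [neg-or-rule on 6]
9. not p2, u   [implies-rule on 3 (branches; this branch)]
10. Box p3, u   [or-rule on 4 (branches; this branch)]
11. p3, u   [Box-rule on 10 via uRu]
12. not p3, v   [neg-Box-rule on 7: fresh world v, uRv]
13. not (Box p3 or p1), v   [neg-Dia-rule on 5 via uRv]
14. not Box p3, v   [neg-or-rule on 13]
15. not p1, v   [neg-or-rule on 13]
16. p3, v   [Box-rule on 10 via uRv]
Accessibility: uRu, uRv, vRu, vRv
Branch closes: p3 and not p3 both at v.
All branches of the tableau close; one closing branch shown above.

Unsatisfiable (every branch closes)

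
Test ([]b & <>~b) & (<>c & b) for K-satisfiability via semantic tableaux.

Unsatisfiable (every branch closes)

1. ([]b & <>~b) & (<>c & b), w0
2. []b & <>~b, w0
3. <>c & b, w0
4. []b, w0
5. <>~b, w0
6. <>c, w0
7. b, w0
8. ~b, w1
9. b, w1
Accessibility: w0Rw1
Branch closes: b and ~b both at w1.
(One branch shown.) All branches close.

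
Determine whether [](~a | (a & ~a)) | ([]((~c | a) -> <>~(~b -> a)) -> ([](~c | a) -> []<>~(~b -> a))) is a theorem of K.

Tableau for the negation ~([](~a | (a & ~a)) | ([]((~c | a) -> <>~(~b -> a)) -> ([](~c | a) -> []<>~(~b -> a)))):
1. ~([](~a | (a & ~a)) | ([]((~c | a) -> <>~(~b -> a)) -> ([](~c | a) -> []<>~(~b -> a)))), 0
2. ~[](~a | (a & ~a)), 0
3. ~([]((~c | a) -> <>~(~b -> a)) -> ([](~c | a) -> []<>~(~b -> a))), 0
4. []((~c | a) -> <>~(~b -> a)), 0
5. ~([](~c | a) -> []<>~(~b -> a)), 0
6. [](~c | a), 0
7. ~[]<>~(~b -> a), 0
8. ~(~a | (a & ~a)), 1
9. a, 1
10. ~(a & ~a), 1
11. (~c | a) -> <>~(~b -> a), 1
12. ~c | a, 1
13. <>~(~b -> a), 1
14. ~<>~(~b -> a), 2
15. (~c | a) -> <>~(~b -> a), 2
16. ~c | a, 2
17. <>~(~b -> a), 2
18. a, 2
19. ~(~b -> a), 3
20. ~b, 3
21. ~a, 3
22. ~(~b -> a), 4
23. ~b, 4
24. ~a, 4
25. ~b -> a, 4
26. a, 4
Accessibility: 0R1, 0R2, 1R3, 2R4
Branch closes: a and ~a both at 4.
All branches of the negation close; one closing branch shown above.

Valid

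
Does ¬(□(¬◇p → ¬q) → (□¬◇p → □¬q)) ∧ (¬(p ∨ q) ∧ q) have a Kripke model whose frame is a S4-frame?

Unsatisfiable

1. ¬(□(¬◇p → ¬q) → (□¬◇p → □¬q)) ∧ (¬(p ∨ q) ∧ q), 0
2. ¬(□(¬◇p → ¬q) → (□¬◇p → □¬q)), 0   [∧-rule on 1]
3. ¬(p ∨ q) ∧ q, 0   [∧-rule on 1]
4. □(¬◇p → ¬q), 0   [¬→-rule on 2]
5. ¬(□¬◇p → □¬q), 0   [¬→-rule on 2]
6. ¬(p ∨ q), 0   [∧-rule on 3]
7. q, 0   [∧-rule on 3]
8. □¬◇p, 0   [¬→-rule on 5]
9. ¬□¬q, 0   [¬→-rule on 5]
10. ¬p, 0   [¬∨-rule on 6]
11. ¬q, 0   [¬∨-rule on 6]
Accessibility: 0R0
Branch closes: q and ¬q both at 0.
All branches of the tableau close; one closing branch shown above.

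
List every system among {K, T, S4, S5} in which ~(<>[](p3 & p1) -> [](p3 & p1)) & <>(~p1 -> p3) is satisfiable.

S5-tableau for the formula:
1. ~(<>[](p3 & p1) -> [](p3 & p1)) & <>(~p1 -> p3), u
2. ~(<>[](p3 & p1) -> [](p3 & p1)), u   [&-rule on 1]
3. <>(~p1 -> p3), u   [&-rule on 1]
4. <>[](p3 & p1), u   [~->-rule on 2]
5. ~[](p3 & p1), u   [~->-rule on 2]
6. ~p1 -> p3, v   [<>-rule on 3: fresh world v, uRv]
7. p3, v   [->-rule on 6 (branches; this branch)]
8. [](p3 & p1), w   [<>-rule on 4: fresh world w, uRw]
9. p3 & p1, u   [[]-rule on 8 via wRu]
10. p3, u   [&-rule on 9]
11. p1, u   [&-rule on 9]
12. p3 & p1, v   [[]-rule on 8 via wRv]
13. p1, v   [&-rule on 12]
14. p3 & p1, w   [[]-rule on 8 via wRw]
15. p3, w   [&-rule on 14]
16. p1, w   [&-rule on 14]
17. ~(p3 & p1), x   [~[]-rule on 5: fresh world x, uRx]
18. p3 & p1, x   [[]-rule on 8 via wRx]
19. p3, x   [&-rule on 18]
20. p1, x   [&-rule on 18]
21. ~p1, x   [~&-rule on 17 (branches; this branch)]
Accessibility: uRu, uRv, uRw, uRx, vRu, vRv, vRw, vRx, wRu, wRv, wRw, wRx, xRu, xRv, xRw, xRx
Branch closes: p1 and ~p1 both at x.
Every branch closes (one shown): unsatisfiable in S5.
S4-tableau for the formula:
1. ~(<>[](p3 & p1) -> [](p3 & p1)) & <>(~p1 -> p3), u
2. ~(<>[](p3 & p1) -> [](p3 & p1)), u   [&-rule on 1]
3. <>(~p1 -> p3), u   [&-rule on 1]
4. <>[](p3 & p1), u   [~->-rule on 2]
5. ~[](p3 & p1), u   [~->-rule on 2]
6. ~p1 -> p3, v   [<>-rule on 3: fresh world v, uRv]
7. p3, v   [->-rule on 6 (branches; this branch)]
8. [](p3 & p1), w   [<>-rule on 4: fresh world w, uRw]
9. p3 & p1, w   [[]-rule on 8 via wRw]
10. p3, w   [&-rule on 9]
11. p1, w   [&-rule on 9]
12. ~(p3 & p1), x   [~[]-rule on 5: fresh world x, uRx]
13. ~p1, x   [~&-rule on 12 (branches; this branch)]
Accessibility: uRu, uRv, uRw, uRx, vRv, wRw, xRx
Complete open branch: satisfiable in S4, hence also in K, T (this S4-model is also a K-model and a T-model).

K, T, S4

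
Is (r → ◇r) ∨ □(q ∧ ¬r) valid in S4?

Tableau for the negation ¬((r → ◇r) ∨ □(q ∧ ¬r)):
1. ¬((r → ◇r) ∨ □(q ∧ ¬r)), 0
2. ¬(r → ◇r), 0
3. ¬□(q ∧ ¬r), 0
4. r, 0
5. ¬◇r, 0
6. ¬r, 0
Accessibility: 0R0
Branch closes: r and ¬r both at 0.
Every branch of the negation's tableau closes; the branch above is one of them.

Yes, valid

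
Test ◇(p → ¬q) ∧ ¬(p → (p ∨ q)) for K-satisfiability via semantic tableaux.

1. ◇(p → ¬q) ∧ ¬(p → (p ∨ q)), u
2. ◇(p → ¬q), u
3. ¬(p → (p ∨ q)), u
4. p, u
5. ¬(p ∨ q), u
6. ¬p, u
7. ¬q, u
Branch closes: p and ¬p both at u.
All branches of the tableau close; one closing branch shown above.

No, unsatisfiable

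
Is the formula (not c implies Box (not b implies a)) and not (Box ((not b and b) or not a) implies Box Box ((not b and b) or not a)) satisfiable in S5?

1. (not c implies Box (not b implies a)) and not (Box ((not b and b) or not a) implies Box Box ((not b and b) or not a)), u
2. not c implies Box (not b implies a), u
3. not (Box ((not b and b) or not a) implies Box Box ((not b and b) or not a)), u
4. Box ((not b and b) or not a), u
5. not Box Box ((not b and b) or not a), u
6. (not b and b) or not a, u
7. Box (not b implies a), u
8. not b implies a, u
9. not a, u
10. b, u
11. not Box ((not b and b) or not a), v
12. (not b and b) or not a, v
13. not b implies a, v
14. not a, v
15. b, v
16. not ((not b and b) or not a), w
17. not (not b and b), w
18. a, w
19. (not b and b) or not a, w
20. not b implies a, w
21. not b, w
22. not b and b, w
23. b, w
Accessibility: uRu, uRv, uRw, vRu, vRv, vRw, wRu, wRv, wRw
Branch closes: b and not b both at w.
All branches of the tableau close; one closing branch shown above.

No, unsatisfiable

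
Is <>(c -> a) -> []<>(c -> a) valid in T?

No, not valid

Tableau for the negation ~(<>(c -> a) -> []<>(c -> a)):
1. ~(<>(c -> a) -> []<>(c -> a)), u
2. <>(c -> a), u   [~->-rule on 1]
3. ~[]<>(c -> a), u   [~->-rule on 1]
4. c -> a, v   [<>-rule on 2: fresh world v, uRv]
5. a, v   [->-rule on 4 (branches; this branch)]
6. ~<>(c -> a), w   [~[]-rule on 3: fresh world w, uRw]
7. ~(c -> a), w   [~<>-rule on 6 via wRw]
8. c, w   [~->-rule on 7]
9. ~a, w   [~->-rule on 7]
Accessibility: uRu, uRv, uRw, vRv, wRw
The negation has an open branch (countermodel exists).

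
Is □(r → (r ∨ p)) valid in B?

Tableau for the negation ¬□(r → (r ∨ p)):
1. ¬□(r → (r ∨ p)), 0
2. ¬(r → (r ∨ p)), 1   [¬□-rule on 1: fresh world 1, 0R1]
3. r, 1   [¬→-rule on 2]
4. ¬(r ∨ p), 1   [¬→-rule on 2]
5. ¬r, 1   [¬∨-rule on 4]
6. ¬p, 1   [¬∨-rule on 4]
Accessibility: 0R0, 0R1, 1R0, 1R1
Branch closes: r and ¬r both at 1.
All branches of the negation close; one closing branch shown above.

Valid in B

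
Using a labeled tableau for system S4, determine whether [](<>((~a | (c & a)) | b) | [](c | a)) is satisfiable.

1. [](<>((~a | (c & a)) | b) | [](c | a)), u
2. <>((~a | (c & a)) | b) | [](c | a), u   [[]-rule on 1 via uRu]
3. [](c | a), u   [|-rule on 2 (branches; this branch)]
4. c | a, u   [[]-rule on 3 via uRu]
5. a, u   [|-rule on 4 (branches; this branch)]
Accessibility: uRu

Satisfiable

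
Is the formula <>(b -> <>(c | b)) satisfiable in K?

1. <>(b -> <>(c | b)), u
2. b -> <>(c | b), v
3. <>(c | b), v
4. c | b, w
5. b, w
Accessibility: uRv, vRw

Satisfiable (open branch found)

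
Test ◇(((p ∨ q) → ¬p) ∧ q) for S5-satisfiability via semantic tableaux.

Satisfiable

1. ◇(((p ∨ q) → ¬p) ∧ q), w0
2. ((p ∨ q) → ¬p) ∧ q, w1
3. (p ∨ q) → ¬p, w1
4. q, w1
5. ¬p, w1
Accessibility: w0Rw0, w0Rw1, w1Rw0, w1Rw1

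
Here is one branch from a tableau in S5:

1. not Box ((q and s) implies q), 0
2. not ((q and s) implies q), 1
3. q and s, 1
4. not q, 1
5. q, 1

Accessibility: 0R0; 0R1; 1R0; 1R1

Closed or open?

Both q and not q appear at 1.

Yes, closed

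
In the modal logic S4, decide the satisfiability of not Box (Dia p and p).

1. not Box (Dia p and p), w0
2. not (Dia p and p), w1   [neg-Box-rule on 1: fresh world w1, w0Rw1]
3. not p, w1   [neg-and-rule on 2 (branches; this branch)]
Accessibility: w0Rw0, w0Rw1, w1Rw1

Yes, satisfiable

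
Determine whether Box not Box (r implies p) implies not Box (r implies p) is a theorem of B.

Valid

Tableau for the negation not (Box not Box (r implies p) implies not Box (r implies p)):
1. not (Box not Box (r implies p) implies not Box (r implies p)), 0
2. Box not Box (r implies p), 0
3. Box (r implies p), 0
4. not Box (r implies p), 0
5. r implies p, 0
6. p, 0
7. not (r implies p), 1
8. r, 1
9. not p, 1
10. not Box (r implies p), 1
11. r implies p, 1
12. p, 1
Accessibility: 0R0, 0R1, 1R0, 1R1
Branch closes: p and not p both at 1.
All branches of the negation close; one closing branch shown above.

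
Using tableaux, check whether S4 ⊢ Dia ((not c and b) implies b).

Valid in S4

Tableau for the negation not Dia ((not c and b) implies b):
1. not Dia ((not c and b) implies b), 0
2. not ((not c and b) implies b), 0   [neg-Dia-rule on 1 via 0R0]
3. not c and b, 0   [neg-implies-rule on 2]
4. not b, 0   [neg-implies-rule on 2]
5. not c, 0   [and-rule on 3]
6. b, 0   [and-rule on 3]
Accessibility: 0R0
Branch closes: b and not b both at 0.
Every branch of the negation's tableau closes; the branch above is one of them.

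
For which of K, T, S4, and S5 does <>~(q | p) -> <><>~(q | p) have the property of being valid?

T-tableau for the negation ~(<>~(q | p) -> <><>~(q | p)):
1. ~(<>~(q | p) -> <><>~(q | p)), u
2. <>~(q | p), u
3. ~<><>~(q | p), u
4. ~<>~(q | p), u
5. q | p, u
6. p, u
7. ~(q | p), v
8. ~q, v
9. ~p, v
10. ~<>~(q | p), v
11. q | p, v
12. p, v
Accessibility: uRu, uRv, vRv
Branch closes: p and ~p both at v.
Every branch closes (one shown): valid in T, hence also in S4, S5 (every theorem of T is a theorem of S4 and S5).
K-tableau for the negation ~(<>~(q | p) -> <><>~(q | p)):
1. ~(<>~(q | p) -> <><>~(q | p)), u
2. <>~(q | p), u
3. ~<><>~(q | p), u
4. ~(q | p), v
5. ~q, v
6. ~p, v
7. ~<>~(q | p), v
Accessibility: uRv
Complete open branch: countermodel on a K-frame, so not valid in K.

T, S4, S5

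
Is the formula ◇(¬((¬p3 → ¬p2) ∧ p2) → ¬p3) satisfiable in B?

1. ◇(¬((¬p3 → ¬p2) ∧ p2) → ¬p3), u
2. ¬((¬p3 → ¬p2) ∧ p2) → ¬p3, v   [◇-rule on 1: fresh world v, uRv]
3. ¬p3, v   [→-rule on 2 (branches; this branch)]
Accessibility: uRu, uRv, vRu, vRv

Yes, satisfiable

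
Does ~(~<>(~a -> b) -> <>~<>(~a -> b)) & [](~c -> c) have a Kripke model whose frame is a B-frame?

1. ~(~<>(~a -> b) -> <>~<>(~a -> b)) & [](~c -> c), u
2. ~(~<>(~a -> b) -> <>~<>(~a -> b)), u
3. [](~c -> c), u
4. ~<>(~a -> b), u
5. ~<>~<>(~a -> b), u
6. ~c -> c, u
7. ~(~a -> b), u
8. ~a, u
9. ~b, u
10. <>(~a -> b), u
11. c, u
12. ~a -> b, v
13. ~c -> c, v
14. ~(~a -> b), v
15. ~a, v
16. ~b, v
17. <>(~a -> b), v
18. b, v
Accessibility: uRu, uRv, vRu, vRv
Branch closes: b and ~b both at v.
Every branch closes; the branch above is one of them.

No, unsatisfiable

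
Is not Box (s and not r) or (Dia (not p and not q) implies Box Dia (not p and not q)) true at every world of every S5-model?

Valid

Tableau for the negation not (not Box (s and not r) or (Dia (not p and not q) implies Box Dia (not p and not q))):
1. not (not Box (s and not r) or (Dia (not p and not q) implies Box Dia (not p and not q))), 0
2. Box (s and not r), 0   [neg-or-rule on 1]
3. not (Dia (not p and not q) implies Box Dia (not p and not q)), 0   [neg-or-rule on 1]
4. Dia (not p and not q), 0   [neg-implies-rule on 3]
5. not Box Dia (not p and not q), 0   [neg-implies-rule on 3]
6. s and not r, 0   [Box-rule on 2 via 0R0]
7. s, 0   [and-rule on 6]
8. not r, 0   [and-rule on 6]
9. not p and not q, 1   [Dia-rule on 4: fresh world 1, 0R1]
10. not p, 1   [and-rule on 9]
11. not q, 1   [and-rule on 9]
12. s and not r, 1   [Box-rule on 2 via 0R1]
13. s, 1   [and-rule on 12]
14. not r, 1   [and-rule on 12]
15. not Dia (not p and not q), 2   [neg-Box-rule on 5: fresh world 2, 0R2]
16. s and not r, 2   [Box-rule on 2 via 0R2]
17. s, 2   [and-rule on 16]
18. not r, 2   [and-rule on 16]
19. not (not p and not q), 0   [neg-Dia-rule on 15 via 2R0]
20. not (not p and not q), 1   [neg-Dia-rule on 15 via 2R1]
21. not (not p and not q), 2   [neg-Dia-rule on 15 via 2R2]
22. q, 0   [neg-and-rule on 19 (branches; this branch)]
23. q, 1   [neg-and-rule on 20 (branches; this branch)]
Accessibility: 0R0, 0R1, 0R2, 1R0, 1R1, 1R2, 2R0, 2R1, 2R2
Branch closes: q and not q both at 1.
All branches of the negation close; one closing branch shown above.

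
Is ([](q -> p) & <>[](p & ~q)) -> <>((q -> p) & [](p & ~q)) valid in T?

Tableau for the negation ~(([](q -> p) & <>[](p & ~q)) -> <>((q -> p) & [](p & ~q))):
1. ~(([](q -> p) & <>[](p & ~q)) -> <>((q -> p) & [](p & ~q))), u
2. [](q -> p) & <>[](p & ~q), u   [~->-rule on 1]
3. ~<>((q -> p) & [](p & ~q)), u   [~->-rule on 1]
4. [](q -> p), u   [&-rule on 2]
5. <>[](p & ~q), u   [&-rule on 2]
6. ~((q -> p) & [](p & ~q)), u   [~<>-rule on 3 via uRu]
7. q -> p, u   [[]-rule on 4 via uRu]
8. ~[](p & ~q), u   [~&-rule on 6 (branches; this branch)]
9. p, u   [->-rule on 7 (branches; this branch)]
10. [](p & ~q), v   [<>-rule on 5: fresh world v, uRv]
11. ~((q -> p) & [](p & ~q)), v   [~<>-rule on 3 via uRv]
12. q -> p, v   [[]-rule on 4 via uRv]
13. p & ~q, v   [[]-rule on 10 via vRv]
14. p, v   [&-rule on 13]
15. ~q, v   [&-rule on 13]
16. ~[](p & ~q), v   [~&-rule on 11 (branches; this branch)]
17. ~(p & ~q), w   [~[]-rule on 8: fresh world w, uRw]
18. ~((q -> p) & [](p & ~q)), w   [~<>-rule on 3 via uRw]
19. q -> p, w   [[]-rule on 4 via uRw]
20. q, w   [~&-rule on 17 (branches; this branch)]
21. ~[](p & ~q), w   [~&-rule on 18 (branches; this branch)]
22. p, w   [->-rule on 19 (branches; this branch)]
23. ~(p & ~q), x   [~[]-rule on 16: fresh world x, vRx]
24. p & ~q, x   [[]-rule on 10 via vRx]
25. p, x   [&-rule on 24]
26. ~q, x   [&-rule on 24]
27. q, x   [~&-rule on 23 (branches; this branch)]
Accessibility: uRu, uRv, uRw, vRv, vRx, wRw, xRx
Branch closes: q and ~q both at x.
Every branch of the negation's tableau closes; the branch above is one of them.

Valid in T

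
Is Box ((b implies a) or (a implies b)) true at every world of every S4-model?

Tableau for the negation not Box ((b implies a) or (a implies b)):
1. not Box ((b implies a) or (a implies b)), w0
2. not ((b implies a) or (a implies b)), w1   [neg-Box-rule on 1: fresh world w1, w0Rw1]
3. not (b implies a), w1   [neg-or-rule on 2]
4. not (a implies b), w1   [neg-or-rule on 2]
5. b, w1   [neg-implies-rule on 3]
6. not a, w1   [neg-implies-rule on 3]
7. a, w1   [neg-implies-rule on 4]
8. not b, w1   [neg-implies-rule on 4]
Accessibility: w0Rw0, w0Rw1, w1Rw1
Branch closes: a and not a both at w1.
Every branch of the negation's tableau closes; the branch above is one of them.

Valid in S4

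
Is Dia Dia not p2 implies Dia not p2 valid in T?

Invalid (countermodel exists)

Tableau for the negation not (Dia Dia not p2 implies Dia not p2):
1. not (Dia Dia not p2 implies Dia not p2), u
2. Dia Dia not p2, u
3. not Dia not p2, u
4. p2, u
5. Dia not p2, v
6. p2, v
7. not p2, w
Accessibility: uRu, uRv, vRv, vRw, wRw
The negation has an open branch (countermodel exists).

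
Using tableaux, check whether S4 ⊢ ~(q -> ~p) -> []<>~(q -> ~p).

Tableau for the negation ~(~(q -> ~p) -> []<>~(q -> ~p)):
1. ~(~(q -> ~p) -> []<>~(q -> ~p)), u
2. ~(q -> ~p), u   [~->-rule on 1]
3. ~[]<>~(q -> ~p), u   [~->-rule on 1]
4. q, u   [~->-rule on 2]
5. p, u   [~->-rule on 2]
6. ~<>~(q -> ~p), v   [~[]-rule on 3: fresh world v, uRv]
7. q -> ~p, v   [~<>-rule on 6 via vRv]
8. ~p, v   [->-rule on 7 (branches; this branch)]
Accessibility: uRu, uRv, vRv
The negation has an open branch (countermodel exists).

Invalid (countermodel exists)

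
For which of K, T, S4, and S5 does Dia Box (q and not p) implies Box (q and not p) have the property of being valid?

S5

S4-tableau for the negation not (Dia Box (q and not p) implies Box (q and not p)):
1. not (Dia Box (q and not p) implies Box (q and not p)), u
2. Dia Box (q and not p), u
3. not Box (q and not p), u
4. Box (q and not p), v
5. q and not p, v
6. q, v
7. not p, v
8. not (q and not p), w
9. p, w
Accessibility: uRu, uRv, uRw, vRv, wRw
Complete open branch: countermodel on an S4-frame, so not valid in S4, nor in K, T (the same frame is also a K-frame and a T-frame).
S5-tableau for the negation not (Dia Box (q and not p) implies Box (q and not p)):
1. not (Dia Box (q and not p) implies Box (q and not p)), u
2. Dia Box (q and not p), u
3. not Box (q and not p), u
4. Box (q and not p), v
5. q and not p, u
6. q, u
7. not p, u
8. q and not p, v
9. q, v
10. not p, v
11. not (q and not p), w
12. q and not p, w
13. q, w
14. not p, w
15. p, w
Accessibility: uRu, uRv, uRw, vRu, vRv, vRw, wRu, wRv, wRw
Branch closes: p and not p both at w.
Every branch closes (one shown): valid in S5.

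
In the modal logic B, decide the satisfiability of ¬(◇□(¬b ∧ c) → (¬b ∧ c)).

1. ¬(◇□(¬b ∧ c) → (¬b ∧ c)), 0
2. ◇□(¬b ∧ c), 0   [¬→-rule on 1]
3. ¬(¬b ∧ c), 0   [¬→-rule on 1]
4. ¬c, 0   [¬∧-rule on 3 (branches; this branch)]
5. □(¬b ∧ c), 1   [◇-rule on 2: fresh world 1, 0R1]
6. ¬b ∧ c, 0   [□-rule on 5 via 1R0]
7. ¬b, 0   [∧-rule on 6]
8. c, 0   [∧-rule on 6]
Accessibility: 0R0, 0R1, 1R0, 1R1
Branch closes: c and ¬c both at 0.
(One branch shown.) All branches close.

No, unsatisfiable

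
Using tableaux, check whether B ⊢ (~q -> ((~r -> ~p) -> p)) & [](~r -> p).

Tableau for the negation ~((~q -> ((~r -> ~p) -> p)) & [](~r -> p)):
1. ~((~q -> ((~r -> ~p) -> p)) & [](~r -> p)), u
2. ~[](~r -> p), u
3. ~(~r -> p), v
4. ~r, v
5. ~p, v
Accessibility: uRu, uRv, vRu, vRv
The negation has an open branch (countermodel exists).

No, not valid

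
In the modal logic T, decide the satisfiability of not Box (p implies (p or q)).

1. not Box (p implies (p or q)), w0
2. not (p implies (p or q)), w1
3. p, w1
4. not (p or q), w1
5. not p, w1
6. not q, w1
Accessibility: w0Rw0, w0Rw1, w1Rw1
Branch closes: p and not p both at w1.
Every branch closes; the branch above is one of them.

Unsatisfiable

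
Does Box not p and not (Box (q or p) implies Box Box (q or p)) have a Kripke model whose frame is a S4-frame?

1. Box not p and not (Box (q or p) implies Box Box (q or p)), w0
2. Box not p, w0   [and-rule on 1]
3. not (Box (q or p) implies Box Box (q or p)), w0   [and-rule on 1]
4. Box (q or p), w0   [neg-implies-rule on 3]
5. not Box Box (q or p), w0   [neg-implies-rule on 3]
6. not p, w0   [Box-rule on 2 via w0Rw0]
7. q or p, w0   [Box-rule on 4 via w0Rw0]
8. q, w0   [or-rule on 7 (branches; this branch)]
9. not Box (q or p), w1   [neg-Box-rule on 5: fresh world w1, w0Rw1]
10. not p, w1   [Box-rule on 2 via w0Rw1]
11. q or p, w1   [Box-rule on 4 via w0Rw1]
12. q, w1   [or-rule on 11 (branches; this branch)]
13. not (q or p), w2   [neg-Box-rule on 9: fresh world w2, w1Rw2]
14. not q, w2   [neg-or-rule on 13]
15. not p, w2   [neg-or-rule on 13]
16. q or p, w2   [Box-rule on 4 via w0Rw2]
17. p, w2   [or-rule on 16 (branches; this branch)]
Accessibility: w0Rw0, w0Rw1, w0Rw2, w1Rw1, w1Rw2, w2Rw2
Branch closes: p and not p both at w2.
Every branch closes; the branch above is one of them.

Unsatisfiable (every branch closes)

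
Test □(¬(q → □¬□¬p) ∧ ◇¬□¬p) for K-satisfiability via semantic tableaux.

1. □(¬(q → □¬□¬p) ∧ ◇¬□¬p), 0

Yes, satisfiable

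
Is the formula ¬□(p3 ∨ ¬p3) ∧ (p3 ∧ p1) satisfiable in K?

1. ¬□(p3 ∨ ¬p3) ∧ (p3 ∧ p1), 0
2. ¬□(p3 ∨ ¬p3), 0   [∧-rule on 1]
3. p3 ∧ p1, 0   [∧-rule on 1]
4. p3, 0   [∧-rule on 3]
5. p1, 0   [∧-rule on 3]
6. ¬(p3 ∨ ¬p3), 1   [¬□-rule on 2: fresh world 1, 0R1]
7. ¬p3, 1   [¬∨-rule on 6]
8. p3, 1   [¬∨-rule on 6]
Accessibility: 0R1
Branch closes: p3 and ¬p3 both at 1.
(One branch shown.) All branches close.

Unsatisfiable (every branch closes)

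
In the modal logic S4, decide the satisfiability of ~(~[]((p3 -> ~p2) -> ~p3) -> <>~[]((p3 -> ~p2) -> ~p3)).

Unsatisfiable

1. ~(~[]((p3 -> ~p2) -> ~p3) -> <>~[]((p3 -> ~p2) -> ~p3)), u
2. ~[]((p3 -> ~p2) -> ~p3), u
3. ~<>~[]((p3 -> ~p2) -> ~p3), u
4. []((p3 -> ~p2) -> ~p3), u
5. (p3 -> ~p2) -> ~p3, u
6. ~(p3 -> ~p2), u
7. p3, u
8. p2, u
9. ~((p3 -> ~p2) -> ~p3), v
10. p3 -> ~p2, v
11. p3, v
12. []((p3 -> ~p2) -> ~p3), v
13. (p3 -> ~p2) -> ~p3, v
14. ~p2, v
15. ~(p3 -> ~p2), v
16. p2, v
Accessibility: uRu, uRv, vRv
Branch closes: p2 and ~p2 both at v.
(One branch shown.) All branches close.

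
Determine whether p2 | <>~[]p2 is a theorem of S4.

Valid

Tableau for the negation ~(p2 | <>~[]p2):
1. ~(p2 | <>~[]p2), 0
2. ~p2, 0
3. ~<>~[]p2, 0
4. []p2, 0
5. p2, 0
Accessibility: 0R0
Branch closes: p2 and ~p2 both at 0.
Every branch of the negation's tableau closes; the branch above is one of them.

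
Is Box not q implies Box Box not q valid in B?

Tableau for the negation not (Box not q implies Box Box not q):
1. not (Box not q implies Box Box not q), 0
2. Box not q, 0   [neg-implies-rule on 1]
3. not Box Box not q, 0   [neg-implies-rule on 1]
4. not q, 0   [Box-rule on 2 via 0R0]
5. not Box not q, 1   [neg-Box-rule on 3: fresh world 1, 0R1]
6. not q, 1   [Box-rule on 2 via 0R1]
7. q, 2   [neg-Box-rule on 5: fresh world 2, 1R2]
Accessibility: 0R0, 0R1, 1R0, 1R1, 1R2, 2R1, 2R2
The negation has an open branch (countermodel exists).

Not valid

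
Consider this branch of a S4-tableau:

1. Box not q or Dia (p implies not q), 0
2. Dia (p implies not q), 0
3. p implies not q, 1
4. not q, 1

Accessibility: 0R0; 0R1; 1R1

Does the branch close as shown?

No, open

No world carries both an atom and its negation.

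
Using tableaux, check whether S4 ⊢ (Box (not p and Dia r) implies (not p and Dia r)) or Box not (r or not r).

Tableau for the negation not ((Box (not p and Dia r) implies (not p and Dia r)) or Box not (r or not r)):
1. not ((Box (not p and Dia r) implies (not p and Dia r)) or Box not (r or not r)), u
2. not (Box (not p and Dia r) implies (not p and Dia r)), u
3. not Box not (r or not r), u
4. Box (not p and Dia r), u
5. not (not p and Dia r), u
6. not p and Dia r, u
7. not p, u
8. Dia r, u
9. not Dia r, u
10. not r, u
11. r or not r, v
12. not p and Dia r, v
13. not p, v
14. Dia r, v
15. not r, v
16. r, w
17. not p and Dia r, w
18. not p, w
19. Dia r, w
20. not r, w
Accessibility: uRu, uRv, uRw, vRv, wRw
Branch closes: r and not r both at w.
All branches of the negation close; one closing branch shown above.

Valid in S4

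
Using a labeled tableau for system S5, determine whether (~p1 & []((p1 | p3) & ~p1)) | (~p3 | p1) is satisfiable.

Satisfiable

1. (~p1 & []((p1 | p3) & ~p1)) | (~p3 | p1), 0
2. ~p3 | p1, 0
3. p1, 0
Accessibility: 0R0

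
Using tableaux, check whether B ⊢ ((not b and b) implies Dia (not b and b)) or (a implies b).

Tableau for the negation not (((not b and b) implies Dia (not b and b)) or (a implies b)):
1. not (((not b and b) implies Dia (not b and b)) or (a implies b)), u
2. not ((not b and b) implies Dia (not b and b)), u   [neg-or-rule on 1]
3. not (a implies b), u   [neg-or-rule on 1]
4. not b and b, u   [neg-implies-rule on 2]
5. not Dia (not b and b), u   [neg-implies-rule on 2]
6. a, u   [neg-implies-rule on 3]
7. not b, u   [neg-implies-rule on 3]
8. b, u   [and-rule on 4]
Accessibility: uRu
Branch closes: b and not b both at u.
All branches of the negation close; one closing branch shown above.

Valid in B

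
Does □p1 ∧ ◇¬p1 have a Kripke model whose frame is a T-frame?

Unsatisfiable (every branch closes)

1. □p1 ∧ ◇¬p1, w0
2. □p1, w0
3. ◇¬p1, w0
4. p1, w0
5. ¬p1, w1
6. p1, w1
Accessibility: w0Rw0, w0Rw1, w1Rw1
Branch closes: p1 and ¬p1 both at w1.
All branches of the tableau close; one closing branch shown above.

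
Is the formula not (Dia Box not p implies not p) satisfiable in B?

No, unsatisfiable

1. not (Dia Box not p implies not p), 0
2. Dia Box not p, 0
3. p, 0
4. Box not p, 1
5. not p, 0
Accessibility: 0R0, 0R1, 1R0, 1R1
Branch closes: p and not p both at 0.
(One branch shown.) All branches close.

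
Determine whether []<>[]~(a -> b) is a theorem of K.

Invalid (countermodel exists)

Tableau for the negation ~[]<>[]~(a -> b):
1. ~[]<>[]~(a -> b), u
2. ~<>[]~(a -> b), v
Accessibility: uRv
The negation has an open branch (countermodel exists).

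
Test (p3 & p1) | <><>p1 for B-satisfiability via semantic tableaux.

1. (p3 & p1) | <><>p1, 0
2. <><>p1, 0
3. <>p1, 1
4. p1, 2
Accessibility: 0R0, 0R1, 1R0, 1R1, 1R2, 2R1, 2R2

Satisfiable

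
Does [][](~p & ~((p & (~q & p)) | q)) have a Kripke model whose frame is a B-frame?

1. [][](~p & ~((p & (~q & p)) | q)), u
2. [](~p & ~((p & (~q & p)) | q)), u   [[]-rule on 1 via uRu]
3. ~p & ~((p & (~q & p)) | q), u   [[]-rule on 2 via uRu]
4. ~p, u   [&-rule on 3]
5. ~((p & (~q & p)) | q), u   [&-rule on 3]
6. ~(p & (~q & p)), u   [~|-rule on 5]
7. ~q, u   [~|-rule on 5]
8. ~(~q & p), u   [~&-rule on 6 (branches; this branch)]
Accessibility: uRu

Yes, satisfiable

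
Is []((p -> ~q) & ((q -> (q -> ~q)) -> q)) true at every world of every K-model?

Not valid

Tableau for the negation ~[]((p -> ~q) & ((q -> (q -> ~q)) -> q)):
1. ~[]((p -> ~q) & ((q -> (q -> ~q)) -> q)), 0
2. ~((p -> ~q) & ((q -> (q -> ~q)) -> q)), 1
3. ~((q -> (q -> ~q)) -> q), 1
4. q -> (q -> ~q), 1
5. ~q, 1
6. q -> ~q, 1
Accessibility: 0R1
The negation has an open branch (countermodel exists).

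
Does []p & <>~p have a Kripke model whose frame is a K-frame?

1. []p & <>~p, 0
2. []p, 0
3. <>~p, 0
4. ~p, 1
5. p, 1
Accessibility: 0R1
Branch closes: p and ~p both at 1.
All branches of the tableau close; one closing branch shown above.

Unsatisfiable (every branch closes)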